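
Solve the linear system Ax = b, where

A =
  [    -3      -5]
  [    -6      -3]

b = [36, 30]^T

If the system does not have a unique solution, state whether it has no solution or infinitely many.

x_1 = -2, x_2 = -6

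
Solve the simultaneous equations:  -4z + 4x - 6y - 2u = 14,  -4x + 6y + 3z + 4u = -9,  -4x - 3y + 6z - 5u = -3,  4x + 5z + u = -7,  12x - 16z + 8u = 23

no solution

Row-reduce:
R1 ← R1 / (4).
R2 ← R2 + 4·R1.
R3 ← R3 + 4·R1.
R4 ← R4 − 4·R1.
R5 ← R5 − 12·R1.
Swap R2 and R3.
R2 ← R2 / (-9).
R1 ← R1 + 3/2·R2.
R4 ← R4 − 6·R2.
R5 ← R5 − 18·R2.
R3 ← R3 / (-1).
R1 ← R1 + 4/3·R3.
R2 ← R2 + 2/9·R3.
R4 ← R4 − 31/3·R3.
R4 ← R4 / (19).
R1 ← R1 + 2·R4.
R2 ← R2 − 1/3·R4.
R3 ← R3 + 2·R4.
Row 5 reduces to 0 = 3, a contradiction. The system is inconsistent.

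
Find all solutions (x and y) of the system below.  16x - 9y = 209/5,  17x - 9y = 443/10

Row-reduce the augmented matrix:
R1 ← R1 / (16).
R2 ← R2 − 17·R1.
R2 ← R2 / (9/16).
R1 ← R1 + 9/16·R2.
Reading off the reduced rows gives x = 5/2, y = -1/5.

x = 5/2, y = -1/5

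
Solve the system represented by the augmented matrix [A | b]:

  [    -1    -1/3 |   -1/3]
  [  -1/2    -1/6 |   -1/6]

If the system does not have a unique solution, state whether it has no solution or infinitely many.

Row-reduce:
R1 ← R1 / (-1).
R2 ← R2 + 1/2·R1.
Rank is 1 with 2 unknowns, leaving x_2 free.

infinitely many solutions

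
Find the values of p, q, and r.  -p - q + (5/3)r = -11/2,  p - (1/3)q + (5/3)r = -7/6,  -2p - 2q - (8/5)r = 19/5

Row-reduce the augmented matrix:
R1 ← R1 / (-1).
R2 ← R2 − 1·R1.
R3 ← R3 + 2·R1.
R2 ← R2 / (-4/3).
R1 ← R1 − 1·R2.
R3 ← R3 / (-74/15).
R1 ← R1 − 5/6·R3.
R2 ← R2 + 5/2·R3.
Reading off the reduced rows gives p = 3, q = -5/2, r = -3.

p = 3, q = -5/2, r = -3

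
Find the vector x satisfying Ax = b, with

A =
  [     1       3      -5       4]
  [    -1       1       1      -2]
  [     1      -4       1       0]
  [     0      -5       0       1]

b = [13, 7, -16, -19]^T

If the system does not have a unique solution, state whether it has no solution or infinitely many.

Row-reduce the augmented matrix:
R2 ← R2 + 1·R1.
R3 ← R3 − 1·R1.
R2 ← R2 / (4).
R1 ← R1 − 3·R2.
R3 ← R3 + 7·R2.
R4 ← R4 + 5·R2.
R3 ← R3 / (-1).
R1 ← R1 + 2·R3.
R2 ← R2 + 1·R3.
R4 ← R4 + 5·R3.
R4 ← R4 / (6).
R1 ← R1 − 7/2·R4.
R2 ← R2 − 1·R4.
R3 ← R3 − 1/2·R4.
Reading off the reduced rows gives x_1 = 0, x_2 = 3, x_3 = -4, x_4 = -4.

x_1 = 0, x_2 = 3, x_3 = -4, x_4 = -4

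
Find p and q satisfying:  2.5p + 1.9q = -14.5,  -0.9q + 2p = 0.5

p = -2, q = -5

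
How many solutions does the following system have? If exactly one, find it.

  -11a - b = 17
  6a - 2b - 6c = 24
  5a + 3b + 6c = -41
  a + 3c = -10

Row-reduce the augmented matrix:
R1 ← R1 / (-11).
R2 ← R2 − 6·R1.
R3 ← R3 − 5·R1.
R4 ← R4 − 1·R1.
R2 ← R2 / (-28/11).
R1 ← R1 − 1/11·R2.
R3 ← R3 − 28/11·R2.
R4 ← R4 + 1/11·R2.
Swap R3 and R4.
R3 ← R3 / (45/14).
R1 ← R1 + 3/14·R3.
R2 ← R2 − 33/14·R3.
R4 reduces to 0 = 0, so the extra equation is consistent.
Reading off the reduced rows gives a = -1, b = -6, c = -3.

a = -1, b = -6, c = -3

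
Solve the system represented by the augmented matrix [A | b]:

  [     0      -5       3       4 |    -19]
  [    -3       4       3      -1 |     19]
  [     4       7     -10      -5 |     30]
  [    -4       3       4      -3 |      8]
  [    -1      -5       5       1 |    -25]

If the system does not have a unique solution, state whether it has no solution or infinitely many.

x_1 = 2, x_2 = 6, x_3 = 1, x_4 = 2

Row-reduce the augmented matrix:
Swap R1 and R2.
R1 ← R1 / (-3).
R3 ← R3 − 4·R1.
R4 ← R4 + 4·R1.
R5 ← R5 + 1·R1.
R2 ← R2 / (-5).
R1 ← R1 + 4/3·R2.
R3 ← R3 − 37/3·R2.
R4 ← R4 + 7/3·R2.
R5 ← R5 + 19/3·R2.
R3 ← R3 / (7/5).
R1 ← R1 + 9/5·R3.
R2 ← R2 + 3/5·R3.
R4 ← R4 + 7/5·R3.
R5 ← R5 − 1/5·R3.
Swap R4 and R5.
R4 ← R4 / (-89/21).
R1 ← R1 − 80/21·R4.
R2 ← R2 − 5/7·R4.
R3 ← R3 − 53/21·R4.
R5 reduces to 0 = 0, so the extra equation is consistent.
Reading off the reduced rows gives x_1 = 2, x_2 = 6, x_3 = 1, x_4 = 2.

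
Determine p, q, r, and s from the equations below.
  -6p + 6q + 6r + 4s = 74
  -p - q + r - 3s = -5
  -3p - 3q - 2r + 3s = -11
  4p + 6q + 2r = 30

p = -2, q = 5, r = 4, s = 2

Row-reduce the augmented matrix:
R1 ← R1 / (-6).
R2 ← R2 + 1·R1.
R3 ← R3 + 3·R1.
R4 ← R4 − 4·R1.
R2 ← R2 / (-2).
R1 ← R1 + 1·R2.
R3 ← R3 + 6·R2.
R4 ← R4 − 10·R2.
R3 ← R3 / (-5).
R1 ← R1 + 1·R3.
R4 ← R4 − 6·R3.
R4 ← R4 / (-19/15).
R1 ← R1 + 37/30·R4.
R2 ← R2 − 11/6·R4.
R3 ← R3 + 12/5·R4.
Reading off the reduced rows gives p = -2, q = 5, r = 4, s = 2.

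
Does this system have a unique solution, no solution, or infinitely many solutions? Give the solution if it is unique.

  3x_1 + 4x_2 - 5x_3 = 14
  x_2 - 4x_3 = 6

Row-reduce:
R1 ← R1 / (3).
R1 ← R1 − 4/3·R2.
Rank is 2 with 3 unknowns, leaving x_3 free.

infinitely many solutions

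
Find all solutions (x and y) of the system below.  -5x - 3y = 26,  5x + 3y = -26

Row-reduce:
R1 ← R1 / (-5).
R2 ← R2 − 5·R1.
Rank is 1 with 2 unknowns, leaving y free.

infinitely many solutions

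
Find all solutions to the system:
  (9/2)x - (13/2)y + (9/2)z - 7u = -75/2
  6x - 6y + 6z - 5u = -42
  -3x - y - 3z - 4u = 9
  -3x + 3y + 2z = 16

infinitely many solutions

Row-reduce:
R1 ← R1 / (9/2).
R2 ← R2 − 6·R1.
R3 ← R3 + 3·R1.
R4 ← R4 + 3·R1.
R2 ← R2 / (8/3).
R1 ← R1 + 13/9·R2.
R3 ← R3 + 16/3·R2.
R4 ← R4 + 4/3·R2.
Swap R3 and R4.
R3 ← R3 / (5).
R1 ← R1 − 1·R3.
Rank is 3 with 4 unknowns, leaving u free.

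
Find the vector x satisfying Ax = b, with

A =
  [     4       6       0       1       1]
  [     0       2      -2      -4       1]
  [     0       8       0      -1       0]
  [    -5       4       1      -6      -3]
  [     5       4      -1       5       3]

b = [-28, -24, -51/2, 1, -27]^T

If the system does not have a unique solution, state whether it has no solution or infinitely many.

no solution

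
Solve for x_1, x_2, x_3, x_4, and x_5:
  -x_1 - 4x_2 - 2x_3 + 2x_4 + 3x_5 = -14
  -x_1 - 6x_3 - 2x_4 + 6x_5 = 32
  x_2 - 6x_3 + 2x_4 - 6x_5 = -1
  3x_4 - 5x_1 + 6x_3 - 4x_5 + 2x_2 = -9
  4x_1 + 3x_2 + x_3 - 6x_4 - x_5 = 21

x_1 = -2, x_2 = 5, x_3 = -2, x_4 = -3, x_5 = 2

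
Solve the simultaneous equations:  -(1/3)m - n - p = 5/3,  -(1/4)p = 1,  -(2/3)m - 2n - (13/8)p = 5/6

Row-reduce:
R1 ← R1 / (-1/3).
R3 ← R3 + 2/3·R1.
R2 ← R2 / (-1/4).
R1 ← R1 − 3·R2.
R3 ← R3 − 3/8·R2.
Row 3 reduces to 0 = -1, a contradiction. The system is inconsistent.

no solution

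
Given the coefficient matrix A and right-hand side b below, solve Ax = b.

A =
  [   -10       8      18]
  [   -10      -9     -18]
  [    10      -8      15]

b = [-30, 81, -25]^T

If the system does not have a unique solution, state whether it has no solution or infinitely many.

x_1 = -12/5, x_2 = -3, x_3 = -5/3

Row-reduce the augmented matrix:
R1 ← R1 / (-10).
R2 ← R2 + 10·R1.
R3 ← R3 − 10·R1.
R2 ← R2 / (-17).
R1 ← R1 + 4/5·R2.
R3 ← R3 / (33).
R1 ← R1 + 9/85·R3.
R2 ← R2 − 36/17·R3.
Reading off the reduced rows gives x_1 = -12/5, x_2 = -3, x_3 = -5/3.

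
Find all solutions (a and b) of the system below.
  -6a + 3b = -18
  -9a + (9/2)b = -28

no solution

Row-reduce:
R1 ← R1 / (-6).
R2 ← R2 + 9·R1.
Row 2 reduces to 0 = -1, a contradiction. The system is inconsistent.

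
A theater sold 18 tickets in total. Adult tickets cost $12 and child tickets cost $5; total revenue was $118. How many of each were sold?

Let a = adult tickets, c = child tickets.
  a + c = 18
  5c + 12a = 118
From equation 1: a = 18 − c.
Substitute into equation 2 and solve: c = 14.
Then a = 4.

adult tickets: 4, child tickets: 14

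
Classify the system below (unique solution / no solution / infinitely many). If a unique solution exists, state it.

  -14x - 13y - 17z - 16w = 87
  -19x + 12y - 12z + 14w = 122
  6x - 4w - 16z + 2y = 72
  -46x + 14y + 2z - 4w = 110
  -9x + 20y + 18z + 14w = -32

Row-reduce the augmented matrix:
R1 ← R1 / (-14).
R2 ← R2 + 19·R1.
R3 ← R3 − 6·R1.
R4 ← R4 + 46·R1.
R5 ← R5 + 9·R1.
R2 ← R2 / (415/14).
R1 ← R1 − 13/14·R2.
R3 ← R3 + 25/7·R2.
R4 ← R4 − 397/7·R2.
R5 ← R5 − 397/14·R2.
R3 ← R3 / (-1822/83).
R1 ← R1 − 72/83·R3.
R2 ← R2 − 31/83·R3.
R4 ← R4 − 3044/83·R3.
R5 ← R5 − 1522/83·R3.
R4 ← R4 / (-27976/911).
R1 ← R1 + 214/911·R4.
R2 ← R2 − 996/911·R4.
R3 ← R3 − 272/911·R4.
R5 ← R5 + 13988/911·R4.
R5 reduces to 0 = 0, so the extra equation is consistent.
Reading off the reduced rows gives x = -2, y = 2, z = -5, w = 0.

x = -2, y = 2, z = -5, w = 0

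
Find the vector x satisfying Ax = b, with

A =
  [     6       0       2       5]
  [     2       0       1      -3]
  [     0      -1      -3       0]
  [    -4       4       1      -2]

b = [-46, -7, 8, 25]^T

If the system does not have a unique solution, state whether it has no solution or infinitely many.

x_1 = -5, x_2 = 1, x_3 = -3, x_4 = -2

Row-reduce the augmented matrix:
R1 ← R1 / (6).
R2 ← R2 − 2·R1.
R4 ← R4 + 4·R1.
Swap R2 and R3.
R2 ← R2 / (-1).
R4 ← R4 − 4·R2.
R3 ← R3 / (1/3).
R1 ← R1 − 1/3·R3.
R2 ← R2 − 3·R3.
R4 ← R4 + 29/3·R3.
R4 ← R4 / (-134).
R1 ← R1 − 11/2·R4.
R2 ← R2 − 42·R4.
R3 ← R3 + 14·R4.
Reading off the reduced rows gives x_1 = -5, x_2 = 1, x_3 = -3, x_4 = -2.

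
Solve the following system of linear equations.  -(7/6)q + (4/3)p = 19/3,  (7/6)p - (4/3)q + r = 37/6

infinitely many solutions

Row-reduce:
R1 ← R1 / (4/3).
R2 ← R2 − 7/6·R1.
R2 ← R2 / (-5/16).
R1 ← R1 + 7/8·R2.
Rank is 2 with 3 unknowns, leaving r free.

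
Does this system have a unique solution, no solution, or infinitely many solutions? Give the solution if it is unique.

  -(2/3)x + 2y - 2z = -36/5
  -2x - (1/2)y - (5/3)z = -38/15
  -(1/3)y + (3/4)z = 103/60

Row-reduce the augmented matrix:
R1 ← R1 / (-2/3).
R2 ← R2 + 2·R1.
R2 ← R2 / (-13/2).
R1 ← R1 + 3·R2.
R3 ← R3 + 1/3·R2.
R3 ← R3 / (19/36).
R1 ← R1 − 1·R3.
R2 ← R2 + 2/3·R3.
Reading off the reduced rows gives x = 3/5, y = -2, z = 7/5.

x = 3/5, y = -2, z = 7/5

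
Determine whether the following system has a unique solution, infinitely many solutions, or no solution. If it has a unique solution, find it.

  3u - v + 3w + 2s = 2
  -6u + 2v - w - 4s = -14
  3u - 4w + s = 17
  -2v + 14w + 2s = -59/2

Row-reduce:
R1 ← R1 / (3).
R2 ← R2 + 6·R1.
R3 ← R3 − 3·R1.
Swap R2 and R3.
R1 ← R1 + 1/3·R2.
R4 ← R4 + 2·R2.
R3 ← R3 / (5).
R1 ← R1 + 4/3·R3.
R2 ← R2 + 7·R3.
Row 4 reduces to 0 = 1/2, a contradiction. The system is inconsistent.

no solution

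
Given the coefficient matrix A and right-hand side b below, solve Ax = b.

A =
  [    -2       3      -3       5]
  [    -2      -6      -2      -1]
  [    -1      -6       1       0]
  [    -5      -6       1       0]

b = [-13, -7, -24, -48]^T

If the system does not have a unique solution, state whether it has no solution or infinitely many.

x_1 = 6, x_2 = 2, x_3 = -6, x_4 = -5

Row-reduce the augmented matrix:
R1 ← R1 / (-2).
R2 ← R2 + 2·R1.
R3 ← R3 + 1·R1.
R4 ← R4 + 5·R1.
R2 ← R2 / (-9).
R1 ← R1 + 3/2·R2.
R3 ← R3 + 15/2·R2.
R4 ← R4 + 27/2·R2.
R3 ← R3 / (5/3).
R1 ← R1 − 4/3·R3.
R2 ← R2 + 1/9·R3.
R4 ← R4 − 7·R3.
R4 ← R4 / (-14).
R1 ← R1 + 7/2·R4.
R2 ← R2 − 5/6·R4.
R3 ← R3 − 3/2·R4.
Reading off the reduced rows gives x_1 = 6, x_2 = 2, x_3 = -6, x_4 = -5.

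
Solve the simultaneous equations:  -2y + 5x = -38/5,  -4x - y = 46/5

x = -2, y = -6/5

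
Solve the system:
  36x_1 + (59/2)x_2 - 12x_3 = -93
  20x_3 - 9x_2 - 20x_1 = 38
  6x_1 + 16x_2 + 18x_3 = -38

Row-reduce:
R1 ← R1 / (36).
R2 ← R2 + 20·R1.
R3 ← R3 − 6·R1.
R2 ← R2 / (133/18).
R1 ← R1 − 59/72·R2.
R3 ← R3 − 133/12·R2.
Row 3 reduces to 0 = -2, a contradiction. The system is inconsistent.

no solution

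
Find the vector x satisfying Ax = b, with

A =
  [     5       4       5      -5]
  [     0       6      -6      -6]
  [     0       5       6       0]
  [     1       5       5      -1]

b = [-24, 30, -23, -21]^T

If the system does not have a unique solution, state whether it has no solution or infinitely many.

x_1 = -4, x_2 = -1, x_3 = -3, x_4 = -3

Row-reduce the augmented matrix:
R1 ← R1 / (5).
R4 ← R4 − 1·R1.
R2 ← R2 / (6).
R1 ← R1 − 4/5·R2.
R3 ← R3 − 5·R2.
R4 ← R4 − 21/5·R2.
R3 ← R3 / (11).
R1 ← R1 − 9/5·R3.
R2 ← R2 + 1·R3.
R4 ← R4 − 41/5·R3.
R4 ← R4 / (26/55).
R1 ← R1 + 56/55·R4.
R2 ← R2 + 6/11·R4.
R3 ← R3 − 5/11·R4.
Reading off the reduced rows gives x_1 = -4, x_2 = -1, x_3 = -3, x_4 = -3.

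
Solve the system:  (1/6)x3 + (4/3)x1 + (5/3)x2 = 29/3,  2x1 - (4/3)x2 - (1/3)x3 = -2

Row-reduce:
R1 ← R1 / (4/3).
R2 ← R2 − 2·R1.
R2 ← R2 / (-23/6).
R1 ← R1 − 5/4·R2.
Rank is 2 with 3 unknowns, leaving x3 free.

infinitely many solutions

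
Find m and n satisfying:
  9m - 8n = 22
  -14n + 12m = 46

Row-reduce the augmented matrix:
R1 ← R1 / (9).
R2 ← R2 − 12·R1.
R2 ← R2 / (-10/3).
R1 ← R1 + 8/9·R2.
Reading off the reduced rows gives m = -2, n = -5.

m = -2, n = -5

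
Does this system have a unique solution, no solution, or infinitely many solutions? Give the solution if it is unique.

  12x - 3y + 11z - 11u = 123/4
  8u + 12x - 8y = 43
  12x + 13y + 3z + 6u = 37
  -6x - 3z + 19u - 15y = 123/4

x = 7/4, y = -1/2, z = 3, u = 9/4

Row-reduce the augmented matrix:
R1 ← R1 / (12).
R2 ← R2 − 12·R1.
R3 ← R3 − 12·R1.
R4 ← R4 + 6·R1.
R2 ← R2 / (-5).
R1 ← R1 + 1/4·R2.
R3 ← R3 − 16·R2.
R4 ← R4 + 33/2·R2.
R3 ← R3 / (-216/5).
R1 ← R1 − 22/15·R3.
R2 ← R2 − 11/5·R3.
R4 ← R4 − 194/5·R3.
R4 ← R4 / (2233/108).
R1 ← R1 − 251/324·R4.
R2 ← R2 − 35/216·R4.
R3 ← R3 + 389/216·R4.
Reading off the reduced rows gives x = 7/4, y = -1/2, z = 3, u = 9/4.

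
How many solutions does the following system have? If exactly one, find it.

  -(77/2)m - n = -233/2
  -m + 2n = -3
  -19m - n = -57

no solution

Row-reduce:
R1 ← R1 / (-77/2).
R2 ← R2 + 1·R1.
R3 ← R3 + 19·R1.
R2 ← R2 / (156/77).
R1 ← R1 − 2/77·R2.
R3 ← R3 + 39/77·R2.
Row 3 reduces to 0 = 1/2, a contradiction. The system is inconsistent.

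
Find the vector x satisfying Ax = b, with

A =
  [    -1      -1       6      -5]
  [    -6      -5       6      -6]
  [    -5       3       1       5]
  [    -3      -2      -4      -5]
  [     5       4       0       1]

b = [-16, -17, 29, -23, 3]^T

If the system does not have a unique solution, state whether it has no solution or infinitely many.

Row-reduce:
R1 ← R1 / (-1).
R2 ← R2 + 6·R1.
R3 ← R3 + 5·R1.
R4 ← R4 + 3·R1.
R5 ← R5 − 5·R1.
R1 ← R1 − 1·R2.
R3 ← R3 − 8·R2.
R4 ← R4 − 1·R2.
R5 ← R5 + 1·R2.
R3 ← R3 / (211).
R1 ← R1 − 24·R3.
R2 ← R2 + 30·R3.
R4 ← R4 − 8·R3.
R4 ← R4 / (-1658/211).
R1 ← R1 + 121/211·R4.
R2 ← R2 − 204/211·R4.
R3 ← R3 + 162/211·R4.
Row 5 reduces to 0 = 2, a contradiction. The system is inconsistent.

no solution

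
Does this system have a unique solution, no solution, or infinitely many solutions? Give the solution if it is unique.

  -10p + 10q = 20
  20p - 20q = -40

Row-reduce:
R1 ← R1 / (-10).
R2 ← R2 − 20·R1.
Rank is 1 with 2 unknowns, leaving q free.

infinitely many solutions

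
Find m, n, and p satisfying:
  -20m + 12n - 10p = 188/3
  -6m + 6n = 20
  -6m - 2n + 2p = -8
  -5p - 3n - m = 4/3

m = -1/3, n = 3, p = -2

Row-reduce the augmented matrix:
R1 ← R1 / (-20).
R2 ← R2 + 6·R1.
R3 ← R3 + 6·R1.
R4 ← R4 + 1·R1.
R2 ← R2 / (12/5).
R1 ← R1 + 3/5·R2.
R3 ← R3 + 28/5·R2.
R4 ← R4 + 18/5·R2.
R3 ← R3 / (12).
R1 ← R1 − 5/4·R3.
R2 ← R2 − 5/4·R3.
R4 reduces to 0 = 0, so the extra equation is consistent.
Reading off the reduced rows gives m = -1/3, n = 3, p = -2.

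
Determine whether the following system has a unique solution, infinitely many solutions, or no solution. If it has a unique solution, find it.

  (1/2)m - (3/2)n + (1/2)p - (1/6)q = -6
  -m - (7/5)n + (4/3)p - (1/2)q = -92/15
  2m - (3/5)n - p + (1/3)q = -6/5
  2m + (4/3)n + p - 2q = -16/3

m = -2, n = 2, p = -4, q = 0

Row-reduce the augmented matrix:
R1 ← R1 / (1/2).
R2 ← R2 + 1·R1.
R3 ← R3 − 2·R1.
R4 ← R4 − 2·R1.
R2 ← R2 / (-22/5).
R1 ← R1 + 3·R2.
R3 ← R3 − 27/5·R2.
R4 ← R4 − 22/3·R2.
R3 ← R3 / (-3/22).
R1 ← R1 + 13/22·R3.
R2 ← R2 + 35/66·R3.
R4 ← R4 − 26/9·R3.
R4 ← R4 / (-173/54).
R1 ← R1 − 1/3·R4.
R2 ← R2 − 5/18·R4.
R3 ← R3 − 1/6·R4.
Reading off the reduced rows gives m = -2, n = 2, p = -4, q = 0.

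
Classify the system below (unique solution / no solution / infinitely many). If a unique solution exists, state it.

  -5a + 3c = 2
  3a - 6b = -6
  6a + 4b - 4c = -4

a = -4, b = -1, c = -6

Row-reduce the augmented matrix:
R1 ← R1 / (-5).
R2 ← R2 − 3·R1.
R3 ← R3 − 6·R1.
R2 ← R2 / (-6).
R3 ← R3 − 4·R2.
R3 ← R3 / (4/5).
R1 ← R1 + 3/5·R3.
R2 ← R2 + 3/10·R3.
Reading off the reduced rows gives a = -4, b = -1, c = -6.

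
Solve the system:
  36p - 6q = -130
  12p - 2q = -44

no solution

Row-reduce:
R1 ← R1 / (36).
R2 ← R2 − 12·R1.
Row 2 reduces to 0 = -2/3, a contradiction. The system is inconsistent.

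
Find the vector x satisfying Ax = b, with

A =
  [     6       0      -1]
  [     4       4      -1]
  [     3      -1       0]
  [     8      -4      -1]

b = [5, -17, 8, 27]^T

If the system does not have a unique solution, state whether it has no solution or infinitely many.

Row-reduce the augmented matrix:
R1 ← R1 / (6).
R2 ← R2 − 4·R1.
R3 ← R3 − 3·R1.
R4 ← R4 − 8·R1.
R2 ← R2 / (4).
R3 ← R3 + 1·R2.
R4 ← R4 + 4·R2.
R3 ← R3 / (5/12).
R1 ← R1 + 1/6·R3.
R2 ← R2 + 1/12·R3.
R4 reduces to 0 = 0, so the extra equation is consistent.
Reading off the reduced rows gives x_1 = 1, x_2 = -5, x_3 = 1.

x_1 = 1, x_2 = -5, x_3 = 1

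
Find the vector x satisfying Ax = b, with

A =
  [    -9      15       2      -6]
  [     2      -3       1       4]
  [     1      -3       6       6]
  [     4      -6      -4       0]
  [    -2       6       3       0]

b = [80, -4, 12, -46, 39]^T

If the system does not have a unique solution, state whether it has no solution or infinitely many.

x_1 = -3, x_2 = 5, x_3 = 1, x_4 = 4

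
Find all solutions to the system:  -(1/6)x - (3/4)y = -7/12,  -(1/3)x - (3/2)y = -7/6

Row-reduce:
R1 ← R1 / (-1/6).
R2 ← R2 + 1/3·R1.
Rank is 1 with 2 unknowns, leaving y free.

infinitely many solutions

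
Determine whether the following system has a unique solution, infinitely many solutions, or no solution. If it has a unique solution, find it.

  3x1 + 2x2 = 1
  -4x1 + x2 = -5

x1 = 1, x2 = -1

From equation 2: x2 = -5 + 4·x1.
Substitute into equation 1 and solve: x1 = 1.
Then x2 = -1.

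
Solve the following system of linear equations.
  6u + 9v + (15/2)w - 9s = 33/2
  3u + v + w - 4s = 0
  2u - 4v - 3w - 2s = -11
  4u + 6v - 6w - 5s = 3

Row-reduce:
R1 ← R1 / (6).
R2 ← R2 − 3·R1.
R3 ← R3 − 2·R1.
R4 ← R4 − 4·R1.
R2 ← R2 / (-7/2).
R1 ← R1 − 3/2·R2.
R3 ← R3 + 7·R2.
Swap R3 and R4.
R3 ← R3 / (-11).
R1 ← R1 − 1/14·R3.
R2 ← R2 − 11/14·R3.
Rank is 3 with 4 unknowns, leaving s free.

infinitely many solutions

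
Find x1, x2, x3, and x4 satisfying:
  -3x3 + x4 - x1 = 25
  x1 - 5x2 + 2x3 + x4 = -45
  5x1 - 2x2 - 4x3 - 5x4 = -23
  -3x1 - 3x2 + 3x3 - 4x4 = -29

Row-reduce the augmented matrix:
R1 ← R1 / (-1).
R2 ← R2 − 1·R1.
R3 ← R3 − 5·R1.
R4 ← R4 + 3·R1.
R2 ← R2 / (-5).
R3 ← R3 + 2·R2.
R4 ← R4 + 3·R2.
R3 ← R3 / (-93/5).
R1 ← R1 − 3·R3.
R2 ← R2 − 1/5·R3.
R4 ← R4 − 63/5·R3.
R4 ← R4 / (-271/31).
R1 ← R1 + 35/31·R4.
R2 ← R2 + 38/93·R4.
R3 ← R3 − 4/93·R4.
Reading off the reduced rows gives x1 = -5, x2 = 6, x3 = -6, x4 = 2.

x1 = -5, x2 = 6, x3 = -6, x4 = 2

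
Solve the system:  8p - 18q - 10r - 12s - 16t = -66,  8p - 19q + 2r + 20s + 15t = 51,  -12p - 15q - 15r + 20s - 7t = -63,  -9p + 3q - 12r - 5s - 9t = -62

Row-reduce:
R1 ← R1 / (8).
R2 ← R2 − 8·R1.
R3 ← R3 + 12·R1.
R4 ← R4 + 9·R1.
R2 ← R2 / (-1).
R1 ← R1 + 9/4·R2.
R3 ← R3 + 42·R2.
R4 ← R4 + 69/4·R2.
R3 ← R3 / (-534).
R1 ← R1 + 113/4·R3.
R2 ← R2 + 12·R3.
R4 ← R4 + 921/4·R3.
R4 ← R4 / (2899/356).
R1 ← R1 + 2675/1068·R4.
R2 ← R2 + 164/89·R4.
R3 ← R3 − 671/267·R4.
Rank is 4 with 5 unknowns, leaving t free.

infinitely many solutions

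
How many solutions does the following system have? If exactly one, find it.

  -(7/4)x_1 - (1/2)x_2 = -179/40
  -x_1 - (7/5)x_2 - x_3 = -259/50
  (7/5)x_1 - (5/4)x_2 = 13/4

x_1 = 5/2, x_2 = 1/5, x_3 = 12/5

Row-reduce the augmented matrix:
R1 ← R1 / (-7/4).
R2 ← R2 + 1·R1.
R3 ← R3 − 7/5·R1.
R2 ← R2 / (-39/35).
R1 ← R1 − 2/7·R2.
R3 ← R3 + 33/20·R2.
R3 ← R3 / (77/52).
R1 ← R1 + 10/39·R3.
R2 ← R2 − 35/39·R3.
Reading off the reduced rows gives x_1 = 5/2, x_2 = 1/5, x_3 = 12/5.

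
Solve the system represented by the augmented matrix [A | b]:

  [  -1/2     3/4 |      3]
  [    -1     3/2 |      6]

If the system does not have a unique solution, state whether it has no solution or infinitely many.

Row-reduce:
R1 ← R1 / (-1/2).
R2 ← R2 + 1·R1.
Rank is 1 with 2 unknowns, leaving x_2 free.

infinitely many solutions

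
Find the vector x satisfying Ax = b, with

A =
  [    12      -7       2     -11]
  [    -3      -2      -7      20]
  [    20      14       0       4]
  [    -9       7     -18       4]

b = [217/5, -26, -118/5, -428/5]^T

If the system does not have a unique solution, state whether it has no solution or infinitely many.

x_1 = 1, x_2 = -3, x_3 = 3, x_4 = -2/5

Row-reduce the augmented matrix:
R1 ← R1 / (12).
R2 ← R2 + 3·R1.
R3 ← R3 − 20·R1.
R4 ← R4 + 9·R1.
R2 ← R2 / (-15/4).
R1 ← R1 + 7/12·R2.
R3 ← R3 − 77/3·R2.
R4 ← R4 − 7/4·R2.
R3 ← R3 / (-2152/45).
R1 ← R1 − 53/45·R3.
R2 ← R2 − 26/15·R3.
R4 ← R4 + 293/15·R3.
R4 ← R4 / (-57617/1076).
R1 ← R1 + 153/1076·R4.
R2 ← R2 − 263/538·R4.
R3 ← R3 + 3159/1076·R4.
Reading off the reduced rows gives x_1 = 1, x_2 = -3, x_3 = 3, x_4 = -2/5.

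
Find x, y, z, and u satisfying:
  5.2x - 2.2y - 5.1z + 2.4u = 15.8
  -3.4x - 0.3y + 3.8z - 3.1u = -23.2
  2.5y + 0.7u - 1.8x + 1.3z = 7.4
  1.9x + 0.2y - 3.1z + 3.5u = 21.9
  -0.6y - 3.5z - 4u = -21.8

Row-reduce the augmented matrix:
R1 ← R1 / (26/5).
R2 ← R2 + 17/5·R1.
R3 ← R3 + 9/5·R1.
R4 ← R4 − 19/10·R1.
R2 ← R2 / (-113/65).
R1 ← R1 + 11/26·R2.
R3 ← R3 − 113/65·R2.
R4 ← R4 − 261/260·R2.
R5 ← R5 + 3/5·R2.
Swap R3 and R4.
R3 ← R3 / (-8749/9040).
R1 ← R1 + 989/904·R3.
R2 ← R2 + 121/452·R3.
R5 ← R5 + 8273/2260·R3.
Swap R4 and R5.
R4 ← R4 / (-87926/8749).
R1 ← R1 + 9903/8749·R4.
R2 ← R2 − 3495/8749·R4.
R3 ← R3 + 15722/8749·R4.
R5 reduces to 0 = 0, so the extra equation is consistent.
Reading off the reduced rows gives x = 2, y = 3, z = 0, u = 5.

x = 2, y = 3, z = 0, u = 5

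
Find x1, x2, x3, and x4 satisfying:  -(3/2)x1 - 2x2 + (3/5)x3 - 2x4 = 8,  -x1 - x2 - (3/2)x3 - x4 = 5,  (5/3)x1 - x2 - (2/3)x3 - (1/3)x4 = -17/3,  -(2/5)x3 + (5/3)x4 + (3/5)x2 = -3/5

Row-reduce the augmented matrix:
R1 ← R1 / (-3/2).
R2 ← R2 + 1·R1.
R3 ← R3 − 5/3·R1.
R2 ← R2 / (1/3).
R1 ← R1 − 4/3·R2.
R3 ← R3 + 29/9·R2.
R4 ← R4 − 3/5·R2.
R3 ← R3 / (-551/30).
R1 ← R1 − 36/5·R3.
R2 ← R2 + 57/10·R3.
R4 ← R4 − 151/50·R3.
R4 ← R4 / (9722/8265).
R1 ← R1 − 144/551·R4.
R2 ← R2 − 23/29·R4.
R3 ← R3 + 20/551·R4.
Reading off the reduced rows gives x1 = -4, x2 = -1, x3 = 0, x4 = 0.

x1 = -4, x2 = -1, x3 = 0, x4 = 0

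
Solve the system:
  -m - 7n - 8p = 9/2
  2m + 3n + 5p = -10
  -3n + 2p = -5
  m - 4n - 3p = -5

no solution

Row-reduce:
R1 ← R1 / (-1).
R2 ← R2 − 2·R1.
R4 ← R4 − 1·R1.
R2 ← R2 / (-11).
R1 ← R1 − 7·R2.
R3 ← R3 + 3·R2.
R4 ← R4 + 11·R2.
R3 ← R3 / (5).
R1 ← R1 − 1·R3.
R2 ← R2 − 1·R3.
Row 4 reduces to 0 = 1/2, a contradiction. The system is inconsistent.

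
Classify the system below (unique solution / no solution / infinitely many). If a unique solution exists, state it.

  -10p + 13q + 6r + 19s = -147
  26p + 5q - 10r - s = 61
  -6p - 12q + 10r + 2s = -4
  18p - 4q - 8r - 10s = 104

infinitely many solutions

Row-reduce:
R1 ← R1 / (-10).
R2 ← R2 − 26·R1.
R3 ← R3 + 6·R1.
R4 ← R4 − 18·R1.
R2 ← R2 / (194/5).
R1 ← R1 + 13/10·R2.
R3 ← R3 + 99/5·R2.
R4 ← R4 − 97/5·R2.
R3 ← R3 / (898/97).
R1 ← R1 + 40/97·R3.
R2 ← R2 − 14/97·R3.
Rank is 3 with 4 unknowns, leaving s free.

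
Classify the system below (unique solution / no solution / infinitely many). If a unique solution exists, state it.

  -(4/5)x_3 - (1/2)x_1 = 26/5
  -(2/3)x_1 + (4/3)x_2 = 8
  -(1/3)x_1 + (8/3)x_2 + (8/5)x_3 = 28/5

infinitely many solutions

Row-reduce:
R1 ← R1 / (-1/2).
R2 ← R2 + 2/3·R1.
R3 ← R3 + 1/3·R1.
R2 ← R2 / (4/3).
R3 ← R3 − 8/3·R2.
Rank is 2 with 3 unknowns, leaving x_3 free.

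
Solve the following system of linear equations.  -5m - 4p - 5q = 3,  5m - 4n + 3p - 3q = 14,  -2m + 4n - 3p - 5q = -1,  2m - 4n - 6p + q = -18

Row-reduce the augmented matrix:
R1 ← R1 / (-5).
R2 ← R2 − 5·R1.
R3 ← R3 + 2·R1.
R4 ← R4 − 2·R1.
R2 ← R2 / (-4).
R3 ← R3 − 4·R2.
R4 ← R4 + 4·R2.
R3 ← R3 / (-12/5).
R1 ← R1 − 4/5·R3.
R2 ← R2 − 1/4·R3.
R4 ← R4 + 33/5·R3.
R4 ← R4 / (149/4).
R1 ← R1 + 8/3·R4.
R2 ← R2 − 41/48·R4.
R3 ← R3 − 55/12·R4.
Reading off the reduced rows gives m = -1, n = -1, p = 3, q = -2.

m = -1, n = -1, p = 3, q = -2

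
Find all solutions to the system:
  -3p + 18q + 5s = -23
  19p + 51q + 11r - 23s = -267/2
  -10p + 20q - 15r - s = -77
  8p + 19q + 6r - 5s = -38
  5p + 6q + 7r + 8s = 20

no solution

Row-reduce:
R1 ← R1 / (-3).
R2 ← R2 − 19·R1.
R3 ← R3 + 10·R1.
R4 ← R4 − 8·R1.
R5 ← R5 − 5·R1.
R2 ← R2 / (165).
R1 ← R1 + 6·R2.
R3 ← R3 + 40·R2.
R4 ← R4 − 67·R2.
R5 ← R5 − 36·R2.
R3 ← R3 / (-37/3).
R1 ← R1 − 2/5·R3.
R2 ← R2 − 1/15·R3.
R4 ← R4 − 23/15·R3.
R5 ← R5 − 23/5·R3.
R4 ← R4 / (17576/6105).
R1 ← R1 + 11333/6105·R4.
R2 ← R2 + 193/6105·R4.
R3 ← R3 − 1541/1221·R4.
R5 ← R5 − 17576/2035·R4.
Row 5 reduces to 0 = 1/2, a contradiction. The system is inconsistent.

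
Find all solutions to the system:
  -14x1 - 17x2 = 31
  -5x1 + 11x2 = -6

Row-reduce the augmented matrix:
R1 ← R1 / (-14).
R2 ← R2 + 5·R1.
R2 ← R2 / (239/14).
R1 ← R1 − 17/14·R2.
Reading off the reduced rows gives x1 = -1, x2 = -1.

x1 = -1, x2 = -1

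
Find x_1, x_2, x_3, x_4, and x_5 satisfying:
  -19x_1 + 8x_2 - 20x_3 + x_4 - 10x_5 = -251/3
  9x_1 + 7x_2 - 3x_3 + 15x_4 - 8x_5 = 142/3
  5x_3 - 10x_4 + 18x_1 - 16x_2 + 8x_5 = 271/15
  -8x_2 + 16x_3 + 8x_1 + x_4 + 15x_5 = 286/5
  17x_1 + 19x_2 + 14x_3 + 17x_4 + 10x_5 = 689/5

x_1 = 7/3, x_2 = 4/3, x_3 = 11/5, x_4 = 2, x_5 = 4/5

Row-reduce the augmented matrix:
R1 ← R1 / (-19).
R2 ← R2 − 9·R1.
R3 ← R3 − 18·R1.
R4 ← R4 − 8·R1.
R5 ← R5 − 17·R1.
R2 ← R2 / (205/19).
R1 ← R1 + 8/19·R2.
R3 ← R3 + 160/19·R2.
R4 ← R4 + 88/19·R2.
R5 ← R5 − 497/19·R2.
R3 ← R3 / (-971/41).
R1 ← R1 − 116/205·R3.
R2 ← R2 + 237/205·R3.
R4 ← R4 − 456/205·R3.
R5 ← R5 − 5401/205·R3.
R4 ← R4 / (40527/4855).
R1 ← R1 − 3027/4855·R4.
R2 ← R2 − 6246/4855·R4.
R3 ← R3 + 124/971·R4.
R5 ← R5 + 78918/4855·R4.
R5 ← R5 / (371620/13509).
R1 ← R1 + 7577/13509·R5.
R2 ← R2 + 5756/4503·R5.
R3 ← R3 − 22168/40527·R5.
R4 ← R4 − 20633/40527·R5.
Reading off the reduced rows gives x_1 = 7/3, x_2 = 4/3, x_3 = 11/5, x_4 = 2, x_5 = 4/5.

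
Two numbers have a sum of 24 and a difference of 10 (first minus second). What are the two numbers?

first number: 17, second number: 7

Let x = first number, y = second number.
  y + x = 24
  x - y = 10
From equation 1: x = 24 − y.
Substitute into equation 2 and solve: y = 7.
Then x = 17.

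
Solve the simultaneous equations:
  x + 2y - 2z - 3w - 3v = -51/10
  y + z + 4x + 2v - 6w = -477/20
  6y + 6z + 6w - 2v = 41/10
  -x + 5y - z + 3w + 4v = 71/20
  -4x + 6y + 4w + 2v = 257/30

x = -1, y = -3/4, z = -3/2, w = 8/3, v = -4/5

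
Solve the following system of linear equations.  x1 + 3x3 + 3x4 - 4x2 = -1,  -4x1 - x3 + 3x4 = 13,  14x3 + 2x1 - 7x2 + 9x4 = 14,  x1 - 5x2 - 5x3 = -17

Row-reduce:
R2 ← R2 + 4·R1.
R3 ← R3 − 2·R1.
R4 ← R4 − 1·R1.
R2 ← R2 / (-16).
R1 ← R1 + 4·R2.
R3 ← R3 − 1·R2.
R4 ← R4 + 1·R2.
R3 ← R3 / (139/16).
R1 ← R1 − 1/4·R3.
R2 ← R2 + 11/16·R3.
R4 ← R4 + 139/16·R3.
Rank is 3 with 4 unknowns, leaving x4 free.

infinitely many solutions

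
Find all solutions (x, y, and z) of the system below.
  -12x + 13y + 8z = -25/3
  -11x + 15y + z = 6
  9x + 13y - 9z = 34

Row-reduce the augmented matrix:
R1 ← R1 / (-12).
R2 ← R2 + 11·R1.
R3 ← R3 − 9·R1.
R2 ← R2 / (37/12).
R1 ← R1 + 13/12·R2.
R3 ← R3 − 91/4·R2.
R3 ← R3 / (1618/37).
R1 ← R1 + 107/37·R3.
R2 ← R2 + 76/37·R3.
Reading off the reduced rows gives x = 2/3, y = 1, z = -5/3.

x = 2/3, y = 1, z = -5/3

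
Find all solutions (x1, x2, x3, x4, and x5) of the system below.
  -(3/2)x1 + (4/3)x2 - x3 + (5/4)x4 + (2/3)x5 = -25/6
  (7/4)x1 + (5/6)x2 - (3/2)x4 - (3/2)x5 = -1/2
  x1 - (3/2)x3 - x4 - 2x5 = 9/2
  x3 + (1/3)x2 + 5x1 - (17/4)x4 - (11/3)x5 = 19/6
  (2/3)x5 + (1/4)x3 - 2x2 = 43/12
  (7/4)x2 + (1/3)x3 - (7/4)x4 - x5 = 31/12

x1 = -4, x2 = -3, x3 = 1, x4 = -2, x5 = -4

Row-reduce the augmented matrix:
R1 ← R1 / (-3/2).
R2 ← R2 − 7/4·R1.
R3 ← R3 − 1·R1.
R4 ← R4 − 5·R1.
R2 ← R2 / (43/18).
R1 ← R1 + 8/9·R2.
R3 ← R3 − 8/9·R2.
R4 ← R4 − 43/9·R2.
R5 ← R5 + 2·R2.
R6 ← R6 − 7/4·R2.
R3 ← R3 / (-149/86).
R1 ← R1 − 10/43·R3.
R2 ← R2 + 21/43·R3.
R5 ← R5 + 125/172·R3.
R6 ← R6 − 613/516·R3.
Swap R4 and R5.
R4 ← R4 / (17/596).
R1 ← R1 + 259/298·R4.
R2 ← R2 − 15/596·R4.
R3 ← R3 − 13/149·R4.
R6 ← R6 + 13039/7152·R4.
Swap R5 and R6.
R5 ← R5 / (334/9).
R1 ← R1 − 890/51·R5.
R2 ← R2 + 8/17·R5.
R3 ← R3 + 56/51·R5.
R4 ← R4 − 1076/51·R5.
R6 reduces to 0 = 0, so the extra equation is consistent.
Reading off the reduced rows gives x1 = -4, x2 = -3, x3 = 1, x4 = -2, x5 = -4.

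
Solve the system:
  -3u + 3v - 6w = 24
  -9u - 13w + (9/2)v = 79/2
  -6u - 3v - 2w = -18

no solution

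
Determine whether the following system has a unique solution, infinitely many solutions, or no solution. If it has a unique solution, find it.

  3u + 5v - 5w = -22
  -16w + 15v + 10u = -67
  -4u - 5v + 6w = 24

Row-reduce:
R1 ← R1 / (3).
R2 ← R2 − 10·R1.
R3 ← R3 + 4·R1.
R2 ← R2 / (-5/3).
R1 ← R1 − 5/3·R2.
R3 ← R3 − 5/3·R2.
Row 3 reduces to 0 = 1, a contradiction. The system is inconsistent.

no solution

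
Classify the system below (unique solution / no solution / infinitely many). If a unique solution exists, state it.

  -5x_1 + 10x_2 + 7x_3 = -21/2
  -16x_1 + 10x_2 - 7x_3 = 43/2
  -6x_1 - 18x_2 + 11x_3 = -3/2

Row-reduce the augmented matrix:
R1 ← R1 / (-5).
R2 ← R2 + 16·R1.
R3 ← R3 + 6·R1.
R2 ← R2 / (-22).
R1 ← R1 + 2·R2.
R3 ← R3 + 30·R2.
R3 ← R3 / (2348/55).
R1 ← R1 − 14/11·R3.
R2 ← R2 − 147/110·R3.
Reading off the reduced rows gives x_1 = -1, x_2 = -1/2, x_3 = -3/2.

x_1 = -1, x_2 = -1/2, x_3 = -3/2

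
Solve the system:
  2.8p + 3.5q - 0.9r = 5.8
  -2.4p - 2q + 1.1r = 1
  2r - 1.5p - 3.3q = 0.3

p = -1, q = 4, r = 6

Row-reduce the augmented matrix:
R1 ← R1 / (14/5).
R2 ← R2 + 12/5·R1.
R3 ← R3 + 3/2·R1.
R1 ← R1 − 5/4·R2.
R3 ← R3 + 57/40·R2.
R3 ← R3 / (5561/2800).
R1 ← R1 + 41/56·R3.
R2 ← R2 − 23/70·R3.
Reading off the reduced rows gives p = -1, q = 4, r = 6.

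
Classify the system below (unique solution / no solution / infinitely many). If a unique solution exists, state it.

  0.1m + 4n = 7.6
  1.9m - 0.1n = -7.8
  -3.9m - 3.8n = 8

Row-reduce the augmented matrix:
R1 ← R1 / (1/10).
R2 ← R2 − 19/10·R1.
R3 ← R3 + 39/10·R1.
R2 ← R2 / (-761/10).
R1 ← R1 − 40·R2.
R3 ← R3 − 761/5·R2.
R3 reduces to 0 = 0, so the extra equation is consistent.
Reading off the reduced rows gives m = -4, n = 2.

m = -4, n = 2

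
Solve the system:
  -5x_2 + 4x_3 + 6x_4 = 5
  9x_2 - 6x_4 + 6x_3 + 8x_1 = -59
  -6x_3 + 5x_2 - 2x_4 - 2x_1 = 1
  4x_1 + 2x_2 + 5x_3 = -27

infinitely many solutions

Row-reduce:
Swap R1 and R2.
R1 ← R1 / (8).
R3 ← R3 + 2·R1.
R4 ← R4 − 4·R1.
R2 ← R2 / (-5).
R1 ← R1 − 9/8·R2.
R3 ← R3 − 29/4·R2.
R4 ← R4 + 5/2·R2.
R3 ← R3 / (13/10).
R1 ← R1 − 33/20·R3.
R2 ← R2 + 4/5·R3.
Rank is 3 with 4 unknowns, leaving x_4 free.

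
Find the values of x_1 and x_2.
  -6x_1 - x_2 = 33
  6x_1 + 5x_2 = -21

From equation 1: x_2 = -33 − 6·x_1.
Substitute into equation 2 and solve: x_1 = -6.
Then x_2 = 3.

x_1 = -6, x_2 = 3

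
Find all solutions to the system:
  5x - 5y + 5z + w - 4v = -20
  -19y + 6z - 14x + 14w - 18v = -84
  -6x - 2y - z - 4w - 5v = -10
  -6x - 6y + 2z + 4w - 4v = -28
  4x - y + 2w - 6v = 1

no solution

Row-reduce:
R1 ← R1 / (5).
R2 ← R2 + 14·R1.
R3 ← R3 + 6·R1.
R4 ← R4 + 6·R1.
R5 ← R5 − 4·R1.
R2 ← R2 / (-33).
R1 ← R1 + 1·R2.
R3 ← R3 + 8·R2.
R4 ← R4 + 12·R2.
R5 ← R5 − 3·R2.
R3 ← R3 / (5/33).
R1 ← R1 − 13/33·R3.
R2 ← R2 + 20/33·R3.
R4 ← R4 − 8/11·R3.
R5 ← R5 + 24/11·R3.
R4 ← R4 / (802/25).
R1 ← R1 − 439/25·R4.
R2 ← R2 + 28·R4.
R3 ← R3 + 1134/25·R4.
R5 ← R5 + 2406/25·R4.
Row 5 reduces to 0 = 1, a contradiction. The system is inconsistent.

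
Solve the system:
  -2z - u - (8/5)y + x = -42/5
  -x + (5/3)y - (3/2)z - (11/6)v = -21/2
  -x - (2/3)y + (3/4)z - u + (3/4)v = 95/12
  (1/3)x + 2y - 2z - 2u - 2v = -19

infinitely many solutions

Row-reduce:
R2 ← R2 + 1·R1.
R3 ← R3 + 1·R1.
R4 ← R4 − 1/3·R1.
R2 ← R2 / (1/15).
R1 ← R1 + 8/5·R2.
R3 ← R3 + 34/15·R2.
R4 ← R4 − 38/15·R2.
R3 ← R3 / (-481/4).
R1 ← R1 + 86·R3.
R2 ← R2 + 105/2·R3.
R4 ← R4 − 395/3·R3.
R4 ← R4 / (-4451/1443).
R1 ← R1 − 359/481·R4.
R2 ← R2 − 345/481·R4.
R3 ← R3 − 144/481·R4.
Rank is 4 with 5 unknowns, leaving v free.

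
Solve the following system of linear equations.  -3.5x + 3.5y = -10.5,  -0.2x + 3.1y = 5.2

x = 5, y = 2

Row-reduce the augmented matrix:
R1 ← R1 / (-7/2).
R2 ← R2 + 1/5·R1.
R2 ← R2 / (29/10).
R1 ← R1 + 1·R2.
Reading off the reduced rows gives x = 5, y = 2.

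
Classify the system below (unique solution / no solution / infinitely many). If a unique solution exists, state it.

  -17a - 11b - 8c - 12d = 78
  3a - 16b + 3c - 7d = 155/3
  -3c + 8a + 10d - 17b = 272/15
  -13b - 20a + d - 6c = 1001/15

Row-reduce the augmented matrix:
R1 ← R1 / (-17).
R2 ← R2 − 3·R1.
R3 ← R3 − 8·R1.
R4 ← R4 + 20·R1.
R2 ← R2 / (-305/17).
R1 ← R1 − 11/17·R2.
R3 ← R3 + 377/17·R2.
R4 ← R4 + 1/17·R2.
R3 ← R3 / (-2662/305).
R1 ← R1 − 161/305·R3.
R2 ← R2 + 27/305·R3.
R4 ← R4 − 1039/305·R3.
R4 ← R4 / (56555/2662).
R1 ← R1 − 3519/2662·R4.
R2 ← R2 − 931/2662·R4.
R3 ← R3 + 4765/2662·R4.
Reading off the reduced rows gives a = -8/5, b = -14/5, c = 0, d = -5/3.

a = -8/5, b = -14/5, c = 0, d = -5/3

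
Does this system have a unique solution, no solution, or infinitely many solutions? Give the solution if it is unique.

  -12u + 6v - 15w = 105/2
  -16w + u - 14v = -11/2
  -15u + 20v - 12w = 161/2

u = -3/2, v = 2, w = -3/2

Row-reduce the augmented matrix:
R1 ← R1 / (-12).
R2 ← R2 − 1·R1.
R3 ← R3 + 15·R1.
R2 ← R2 / (-27/2).
R1 ← R1 + 1/2·R2.
R3 ← R3 − 25/2·R2.
R3 ← R3 / (-83/9).
R1 ← R1 − 17/9·R3.
R2 ← R2 − 23/18·R3.
Reading off the reduced rows gives u = -3/2, v = 2, w = -3/2.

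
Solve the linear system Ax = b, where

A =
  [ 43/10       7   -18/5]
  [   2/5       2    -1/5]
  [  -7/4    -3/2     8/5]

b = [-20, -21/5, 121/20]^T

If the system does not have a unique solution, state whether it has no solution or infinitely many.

no solution

Row-reduce:
R1 ← R1 / (43/10).
R2 ← R2 − 2/5·R1.
R3 ← R3 + 7/4·R1.
R2 ← R2 / (58/43).
R1 ← R1 − 70/43·R2.
R3 ← R3 − 58/43·R2.
Row 3 reduces to 0 = 1/4, a contradiction. The system is inconsistent.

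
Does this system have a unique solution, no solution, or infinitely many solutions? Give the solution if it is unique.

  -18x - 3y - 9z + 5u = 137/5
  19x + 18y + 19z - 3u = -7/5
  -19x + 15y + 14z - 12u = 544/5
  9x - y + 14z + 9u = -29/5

x = -3, y = 3/5, z = 11/5, u = -1

Row-reduce the augmented matrix:
R1 ← R1 / (-18).
R2 ← R2 − 19·R1.
R3 ← R3 + 19·R1.
R4 ← R4 − 9·R1.
R2 ← R2 / (89/6).
R1 ← R1 − 1/6·R2.
R3 ← R3 − 109/6·R2.
R4 ← R4 + 5/2·R2.
R3 ← R3 / (1056/89).
R1 ← R1 − 35/89·R3.
R2 ← R2 − 57/89·R3.
R4 ← R4 − 988/89·R3.
R4 ← R4 / (1349/44).
R1 ← R1 − 191/528·R4.
R2 ← R2 − 653/528·R4.
R3 ← R3 + 893/528·R4.
Reading off the reduced rows gives x = -3, y = 3/5, z = 11/5, u = -1.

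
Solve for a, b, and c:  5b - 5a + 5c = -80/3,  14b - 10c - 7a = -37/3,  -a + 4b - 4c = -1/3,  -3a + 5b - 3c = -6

a = 1/3, b = -5/2, c = -5/2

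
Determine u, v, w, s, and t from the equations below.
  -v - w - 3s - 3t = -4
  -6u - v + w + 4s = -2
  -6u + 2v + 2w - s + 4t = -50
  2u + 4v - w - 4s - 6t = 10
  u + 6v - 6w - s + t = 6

Row-reduce the augmented matrix:
Swap R1 and R2.
R1 ← R1 / (-6).
R3 ← R3 + 6·R1.
R4 ← R4 − 2·R1.
R5 ← R5 − 1·R1.
R2 ← R2 / (-1).
R1 ← R1 − 1/6·R2.
R3 ← R3 − 3·R2.
R4 ← R4 − 11/3·R2.
R5 ← R5 − 35/6·R2.
R3 ← R3 / (-2).
R1 ← R1 + 1/3·R3.
R2 ← R2 − 1·R3.
R4 ← R4 + 13/3·R3.
R5 ← R5 + 35/3·R3.
R4 ← R4 / (50/3).
R1 ← R1 − 7/6·R4.
R2 ← R2 + 4·R4.
R3 ← R3 − 7·R4.
R5 ← R5 − 383/6·R4.
R5 ← R5 / (7257/200).
R1 ← R1 − 153/200·R5.
R2 ← R2 + 49/50·R5.
R3 ← R3 − 509/100·R5.
R4 ← R4 + 37/100·R5.
Reading off the reduced rows gives u = 4, v = 0, w = -2, s = 6, t = -4.

u = 4, v = 0, w = -2, s = 6, t = -4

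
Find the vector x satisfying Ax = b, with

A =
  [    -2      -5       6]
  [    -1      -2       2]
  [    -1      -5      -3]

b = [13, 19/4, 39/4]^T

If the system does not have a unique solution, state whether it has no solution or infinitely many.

Row-reduce the augmented matrix:
R1 ← R1 / (-2).
R2 ← R2 + 1·R1.
R3 ← R3 + 1·R1.
R2 ← R2 / (1/2).
R1 ← R1 − 5/2·R2.
R3 ← R3 + 5/2·R2.
R3 ← R3 / (-11).
R1 ← R1 − 2·R3.
R2 ← R2 + 2·R3.
Reading off the reduced rows gives x_1 = 5/4, x_2 = -5/2, x_3 = 1/2.

x_1 = 5/4, x_2 = -5/2, x_3 = 1/2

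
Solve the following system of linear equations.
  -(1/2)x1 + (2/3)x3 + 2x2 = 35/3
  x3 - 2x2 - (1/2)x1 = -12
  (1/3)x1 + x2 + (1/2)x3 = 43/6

x1 = 2, x2 = 6, x3 = 1

Row-reduce the augmented matrix:
R1 ← R1 / (-1/2).
R2 ← R2 + 1/2·R1.
R3 ← R3 − 1/3·R1.
R2 ← R2 / (-4).
R1 ← R1 + 4·R2.
R3 ← R3 − 7/3·R2.
R3 ← R3 / (41/36).
R1 ← R1 + 5/3·R3.
R2 ← R2 + 1/12·R3.
Reading off the reduced rows gives x1 = 2, x2 = 6, x3 = 1.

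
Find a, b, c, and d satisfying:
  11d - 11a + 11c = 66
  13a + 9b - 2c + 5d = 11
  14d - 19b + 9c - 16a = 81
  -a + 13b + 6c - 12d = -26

a = 1, b = -1, c = 4, d = 3

Row-reduce the augmented matrix:
R1 ← R1 / (-11).
R2 ← R2 − 13·R1.
R3 ← R3 + 16·R1.
R4 ← R4 + 1·R1.
R2 ← R2 / (9).
R3 ← R3 + 19·R2.
R4 ← R4 − 13·R2.
R3 ← R3 / (146/9).
R1 ← R1 + 1·R3.
R2 ← R2 − 11/9·R3.
R4 ← R4 + 98/9·R3.
R4 ← R4 / (-1083/73).
R1 ← R1 − 89/73·R4.
R2 ← R2 + 52/73·R4.
R3 ← R3 − 162/73·R4.
Reading off the reduced rows gives a = 1, b = -1, c = 4, d = 3.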